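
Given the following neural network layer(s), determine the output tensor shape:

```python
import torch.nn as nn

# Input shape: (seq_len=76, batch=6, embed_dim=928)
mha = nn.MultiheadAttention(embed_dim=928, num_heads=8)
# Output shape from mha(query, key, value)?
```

Input: (76, 6, 928) -> Output: (76, 6, 928)

Answer: (76, 6, 928)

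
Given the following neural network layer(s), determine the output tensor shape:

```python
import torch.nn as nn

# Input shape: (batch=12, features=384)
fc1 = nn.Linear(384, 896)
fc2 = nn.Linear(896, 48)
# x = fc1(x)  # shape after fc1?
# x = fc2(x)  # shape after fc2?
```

Input: (12, 384) -> after fc1: (12, 896) -> Output: (12, 48)

Answer: (12, 48)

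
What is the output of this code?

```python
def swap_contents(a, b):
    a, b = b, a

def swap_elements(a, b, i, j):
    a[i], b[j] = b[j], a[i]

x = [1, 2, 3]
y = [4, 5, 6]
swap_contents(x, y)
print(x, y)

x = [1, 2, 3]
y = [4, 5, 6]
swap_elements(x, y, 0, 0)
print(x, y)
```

Key concept: parameter rebinding vs mutation.
Step by step:
`x = [1, 2, 3]` → x = [1, 2, 3]
`y = [4, 5, 6]` → y = [4, 5, 6]
`swap_contents(x, y)` → no visible change to tracked variables
`print(x, y)` → prints [1, 2, 3] [4, 5, 6]
`x = [1, 2, 3]` → x = [1, 2, 3]
`y = [4, 5, 6]` → y = [4, 5, 6]
`swap_elements(x, y, 0, 0)` → x = [4, 2, 3]; y = [1, 5, 6]
`print(x, y)` → prints [4, 2, 3] [1, 5, 6]

Answer:
[1, 2, 3] [4, 5, 6]
[4, 2, 3] [1, 5, 6]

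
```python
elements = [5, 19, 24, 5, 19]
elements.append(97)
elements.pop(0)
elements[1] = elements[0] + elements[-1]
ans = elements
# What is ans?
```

Trace:
`elements = [5, 19, 24, 5, 19]` → elements = [5, 19, 24, 5, 19]
`elements.append(97)` → elements = [5, 19, 24, 5, 19, 97]
`elements.pop(0)` → elements = [19, 24, 5, 19, 97]
`elements[1] = elements[0] + elements[-1]` → elements = [19, 116, 5, 19, 97]
`ans = elements` → ans = [19, 116, 5, 19, 97]
So ans = [19, 116, 5, 19, 97]

Answer: [19, 116, 5, 19, 97]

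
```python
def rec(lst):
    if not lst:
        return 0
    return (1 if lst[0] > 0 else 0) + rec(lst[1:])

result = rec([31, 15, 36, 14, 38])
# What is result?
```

Count of positive elements in [31, 15, 36, 14, 38] = 5

Answer: 5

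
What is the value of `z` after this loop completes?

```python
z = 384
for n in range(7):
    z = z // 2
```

Halve 7 times: 384 // 2^7 = 3
`z` takes the values: 384 → 192 → 96 → 48 → 24 → 12 → 6 → 3

Answer: 3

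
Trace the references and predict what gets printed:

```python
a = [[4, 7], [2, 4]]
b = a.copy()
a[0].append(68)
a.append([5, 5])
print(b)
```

Key concept: shallow copy with nested lists.
Step by step:
`a = [[4, 7], [2, 4]]` → a = [[4, 7], [2, 4]]
`b = a.copy()` → b = [[4, 7], [2, 4]]
`a[0].append(68)` → a = [[4, 7, 68], [2, 4]]; b = [[4, 7, 68], [2, 4]]
`a.append([5, 5])` → a = [[4, 7, 68], [2, 4], [5, 5]]
`print(b)` → prints [[4, 7, 68], [2, 4]]

Answer: [[4, 7, 68], [2, 4]]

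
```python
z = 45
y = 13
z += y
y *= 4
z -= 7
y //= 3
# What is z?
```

Trace:
`z = 45` → z = 45
`y = 13` → y = 13
`z += y` → z = 58
`y *= 4` → y = 52
`z -= 7` → z = 51
`y //= 3` → y = 17
So z = 51

Answer: 51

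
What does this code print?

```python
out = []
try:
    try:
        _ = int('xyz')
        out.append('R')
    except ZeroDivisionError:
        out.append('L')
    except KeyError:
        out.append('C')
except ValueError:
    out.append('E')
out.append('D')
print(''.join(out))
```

Execution trace: 'E' (outer except ValueError) → 'D' (after the try/except). Output: ED

Answer: ED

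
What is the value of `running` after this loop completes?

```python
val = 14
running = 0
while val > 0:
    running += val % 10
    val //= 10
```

Sum digits of 14
`running` takes the values: 0 → 4 → 5

Answer: 5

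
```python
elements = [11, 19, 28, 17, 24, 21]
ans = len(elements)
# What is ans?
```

Trace:
`elements = [11, 19, 28, 17, 24, 21]` → elements = [11, 19, 28, 17, 24, 21]
`ans = len(elements)` → ans = 6
So ans = 6

Answer: 6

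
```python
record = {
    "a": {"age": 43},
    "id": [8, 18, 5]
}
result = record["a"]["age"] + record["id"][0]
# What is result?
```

Trace:
`record = { ...` → record = {'a': {'age': 43}, 'id': [8, 18, 5]}
`result = record["a"]["age"] + record["id"][0]` → result = 51
So result = 51

Answer: 51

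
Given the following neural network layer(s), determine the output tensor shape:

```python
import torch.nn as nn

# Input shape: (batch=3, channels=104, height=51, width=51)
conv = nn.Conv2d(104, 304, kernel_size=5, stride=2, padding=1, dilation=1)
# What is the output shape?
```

Input: (3, 104, 51, 51) -> Output: (3, 304, 25, 25)

Answer: (3, 304, 25, 25)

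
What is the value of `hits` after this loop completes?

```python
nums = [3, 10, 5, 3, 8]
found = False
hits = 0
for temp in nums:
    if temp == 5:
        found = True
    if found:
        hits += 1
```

Count elements after first 5 in [3, 10, 5, 3, 8]
`hits` takes the values: 0 → 1 → 2 → 3

Answer: 3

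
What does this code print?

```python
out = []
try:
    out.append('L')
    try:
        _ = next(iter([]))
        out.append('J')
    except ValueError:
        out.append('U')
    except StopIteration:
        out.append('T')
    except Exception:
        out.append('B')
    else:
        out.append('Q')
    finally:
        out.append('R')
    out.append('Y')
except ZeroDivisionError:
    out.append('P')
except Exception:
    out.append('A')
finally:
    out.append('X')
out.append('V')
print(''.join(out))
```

Execution trace: 'L' (try body) → 'T' (inner except StopIteration) → 'R' (inner finally) → 'Y' (try body, no exception) → 'X' (finally) → 'V' (after the try/except). Output: LTRYXV

Answer: LTRYXV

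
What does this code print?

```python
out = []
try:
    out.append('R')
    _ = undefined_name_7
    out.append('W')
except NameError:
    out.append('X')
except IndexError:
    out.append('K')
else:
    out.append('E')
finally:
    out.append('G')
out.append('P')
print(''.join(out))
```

Execution trace: 'R' (try body) → 'X' (except NameError) → 'G' (finally) → 'P' (after the try/except). Output: RXGP

Answer: RXGP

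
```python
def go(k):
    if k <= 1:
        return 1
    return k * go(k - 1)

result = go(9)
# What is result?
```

go(9) = 9 * 8 * 7 * 6 * 5 * 4 * 3 * 2 * 1 = 362880

Answer: 362880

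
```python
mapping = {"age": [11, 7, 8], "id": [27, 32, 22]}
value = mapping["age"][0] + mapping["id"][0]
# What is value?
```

Trace:
`mapping = {"age": [11, 7, 8], "id": [27, 32, 22]}` → mapping = {'age': [11, 7, 8], 'id': [27, 32, 22]}
`value = mapping["age"][0] + mapping["id"][0]` → value = 38
So value = 38

Answer: 38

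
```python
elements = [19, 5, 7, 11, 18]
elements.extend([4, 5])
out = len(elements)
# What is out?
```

Trace:
`elements = [19, 5, 7, 11, 18]` → elements = [19, 5, 7, 11, 18]
`elements.extend([4, 5])` → elements = [19, 5, 7, 11, 18, 4, 5]
`out = len(elements)` → out = 7
So out = 7

Answer: 7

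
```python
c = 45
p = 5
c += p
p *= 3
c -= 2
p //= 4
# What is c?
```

Trace:
`c = 45` → c = 45
`p = 5` → p = 5
`c += p` → c = 50
`p *= 3` → p = 15
`c -= 2` → c = 48
`p //= 4` → p = 3
So c = 48

Answer: 48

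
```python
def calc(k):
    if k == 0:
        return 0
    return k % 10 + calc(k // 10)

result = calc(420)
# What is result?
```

Sum of digits of 420: 0 + 2 + 4 = 6

Answer: 6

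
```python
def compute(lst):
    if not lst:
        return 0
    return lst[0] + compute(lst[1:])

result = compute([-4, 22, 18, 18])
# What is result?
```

(-4) + 22 + 18 + 18 + 0 = 54

Answer: 54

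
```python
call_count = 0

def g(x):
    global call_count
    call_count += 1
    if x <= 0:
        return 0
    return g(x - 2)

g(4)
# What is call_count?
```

Linear recursion stepping by 2: 3 calls from x=4 down to ≤0.

Answer: 3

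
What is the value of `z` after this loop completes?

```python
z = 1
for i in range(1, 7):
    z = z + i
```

Start at 1, add 1 through 6
`z` takes the values: 1 → 2 → 4 → 7 → 11 → 16 → 22

Answer: 22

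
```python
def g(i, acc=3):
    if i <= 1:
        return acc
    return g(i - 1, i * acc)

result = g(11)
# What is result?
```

Accumulator trace (n, acc): (11, 3) -> (10, 33) -> (9, 330) -> (8, 2970) -> (7, 23760) -> (6, 166320) -> (5, 997920) -> (4, 4989600) -> (3, 19958400) -> (2, 59875200) -> (1, 119750400) -> return 119750400

Answer: 119750400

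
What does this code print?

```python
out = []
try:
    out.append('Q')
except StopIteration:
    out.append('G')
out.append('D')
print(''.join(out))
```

Execution trace: 'Q' (try body, no exception) → 'D' (after the try/except). Output: QD

Answer: QD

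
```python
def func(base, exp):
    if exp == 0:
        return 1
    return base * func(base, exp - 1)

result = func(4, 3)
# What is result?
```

func(4, 3) = 4 * 4 * 4 = 64

Answer: 64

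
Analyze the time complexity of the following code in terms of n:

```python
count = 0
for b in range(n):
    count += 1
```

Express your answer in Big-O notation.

Each loop level contributes: n. Multiplying the contributions gives O(n).

Answer: O(n)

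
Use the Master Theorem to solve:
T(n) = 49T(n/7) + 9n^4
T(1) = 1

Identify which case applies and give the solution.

a=49, b=7, f(n)=9n^4. log_7(49) = 2. Since c=4 > 2 and the regularity condition holds (49(n/7)^4 = (49/7^4)n^4 with 49/7^4 < 1), Case 3 applies: T(n) = Θ(f(n)) = O(n^4).

Answer: O(n^4) - Case 3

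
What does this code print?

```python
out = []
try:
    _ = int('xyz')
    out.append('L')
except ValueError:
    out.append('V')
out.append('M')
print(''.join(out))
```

Execution trace: 'V' (except ValueError) → 'M' (after the try/except). Output: VM

Answer: VM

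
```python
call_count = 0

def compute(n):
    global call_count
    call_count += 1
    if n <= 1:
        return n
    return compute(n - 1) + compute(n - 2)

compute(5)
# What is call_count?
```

Calls(n) = 1 + Calls(n-1) + Calls(n-2); Calls(0)=Calls(1)=1. For n=5 this gives 15.

Answer: 15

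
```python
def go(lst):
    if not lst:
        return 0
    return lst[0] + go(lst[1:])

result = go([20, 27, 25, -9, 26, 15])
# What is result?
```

20 + 27 + 25 + (-9) + 26 + 15 + 0 = 104

Answer: 104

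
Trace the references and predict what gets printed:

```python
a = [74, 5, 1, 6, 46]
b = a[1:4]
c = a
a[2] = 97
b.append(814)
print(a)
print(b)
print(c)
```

Key concept: slice vs alias.
Step by step:
`a = [74, 5, 1, 6, 46]` → a = [74, 5, 1, 6, 46]
`b = a[1:4]` → b = [5, 1, 6]
`c = a` → c = [74, 5, 1, 6, 46] (same object as a)
`a[2] = 97` → a = [74, 5, 97, 6, 46] (same object as c); c = [74, 5, 97, 6, 46] (same object as a)
`b.append(814)` → b = [5, 1, 6, 814]
`print(a)` → prints [74, 5, 97, 6, 46]
`print(b)` → prints [5, 1, 6, 814]
`print(c)` → prints [74, 5, 97, 6, 46]

Answer:
[74, 5, 97, 6, 46]
[5, 1, 6, 814]
[74, 5, 97, 6, 46]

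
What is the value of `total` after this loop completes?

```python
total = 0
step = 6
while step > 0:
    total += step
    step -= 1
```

Sum 6 down to 1
`total` takes the values: 0 → 6 → 11 → 15 → 18 → 20 → 21

Answer: 21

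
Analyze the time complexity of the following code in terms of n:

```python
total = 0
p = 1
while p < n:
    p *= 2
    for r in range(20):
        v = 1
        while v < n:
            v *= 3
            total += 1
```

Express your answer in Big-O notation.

Each loop level contributes: log n × 1 × log n. Multiplying the contributions gives O(log² n).

Answer: O(log² n)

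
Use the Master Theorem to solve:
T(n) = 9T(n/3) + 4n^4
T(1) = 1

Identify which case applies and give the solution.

a=9, b=3, f(n)=4n^4. log_3(9) = 2. Since c=4 > 2 and the regularity condition holds (9(n/3)^4 = (9/3^4)n^4 with 9/3^4 < 1), Case 3 applies: T(n) = Θ(f(n)) = O(n^4).

Answer: O(n^4) - Case 3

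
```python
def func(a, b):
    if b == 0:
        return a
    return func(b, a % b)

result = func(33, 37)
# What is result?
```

func(33, 37) -> func(37, 33) -> func(33, 4) -> func(4, 1) -> func(1, 0) -> 1

Answer: 1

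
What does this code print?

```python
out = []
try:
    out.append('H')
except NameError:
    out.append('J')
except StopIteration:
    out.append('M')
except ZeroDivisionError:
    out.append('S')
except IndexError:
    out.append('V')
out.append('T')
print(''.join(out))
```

Execution trace: 'H' (try body, no exception) → 'T' (after the try/except). Output: HT

Answer: HT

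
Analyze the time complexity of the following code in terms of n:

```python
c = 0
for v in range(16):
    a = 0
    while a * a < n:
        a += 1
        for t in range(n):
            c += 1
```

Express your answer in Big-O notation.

Each loop level contributes: 1 × √n × n. Multiplying the contributions gives O(n√n).

Answer: O(n√n)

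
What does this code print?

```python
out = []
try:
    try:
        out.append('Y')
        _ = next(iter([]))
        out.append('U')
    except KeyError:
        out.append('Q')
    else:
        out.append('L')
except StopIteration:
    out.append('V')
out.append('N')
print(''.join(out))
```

Execution trace: 'Y' (try body) → 'V' (outer except StopIteration) → 'N' (after the try/except). Output: YVN

Answer: YVN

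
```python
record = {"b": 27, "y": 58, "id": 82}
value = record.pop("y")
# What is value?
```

Trace:
`record = {"b": 27, "y": 58, "id": 82}` → record = {'b': 27, 'y': 58, 'id': 82}
`value = record.pop("y")` → record = {'b': 27, 'id': 82}; value = 58
So value = 58

Answer: 58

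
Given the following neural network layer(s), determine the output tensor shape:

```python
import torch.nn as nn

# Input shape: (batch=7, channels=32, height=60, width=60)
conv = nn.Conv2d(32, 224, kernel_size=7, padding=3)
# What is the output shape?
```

Input: (7, 32, 60, 60) -> Output: (7, 224, 60, 60)

Answer: (7, 224, 60, 60)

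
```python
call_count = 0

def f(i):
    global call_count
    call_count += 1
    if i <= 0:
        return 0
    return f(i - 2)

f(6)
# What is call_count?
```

Linear recursion stepping by 2: 4 calls from i=6 down to ≤0.

Answer: 4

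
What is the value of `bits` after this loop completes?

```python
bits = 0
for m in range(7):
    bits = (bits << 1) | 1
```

Build 7 consecutive 1-bits: 0b1111111
`bits` takes the values: 0 → 1 → 3 → 7 → 15 → 31 → 63 → 127

Answer: 127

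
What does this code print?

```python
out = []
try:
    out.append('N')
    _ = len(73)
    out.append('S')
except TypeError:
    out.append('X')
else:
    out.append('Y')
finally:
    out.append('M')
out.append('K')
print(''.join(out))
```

Execution trace: 'N' (try body) → 'X' (except TypeError) → 'M' (finally) → 'K' (after the try/except). Output: NXMK

Answer: NXMK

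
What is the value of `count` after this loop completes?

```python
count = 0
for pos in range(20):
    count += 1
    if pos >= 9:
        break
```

Loop breaks when pos reaches 9, count is 10
`count` takes the values: 0 → 1 → 2 → 3 → 4 → 5 → 6 → 7 → 8 → 9 → 10

Answer: 10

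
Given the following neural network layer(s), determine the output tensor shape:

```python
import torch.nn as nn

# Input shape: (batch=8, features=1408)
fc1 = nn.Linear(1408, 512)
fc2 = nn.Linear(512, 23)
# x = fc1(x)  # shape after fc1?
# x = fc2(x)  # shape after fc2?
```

Input: (8, 1408) -> after fc1: (8, 512) -> Output: (8, 23)

Answer: (8, 23)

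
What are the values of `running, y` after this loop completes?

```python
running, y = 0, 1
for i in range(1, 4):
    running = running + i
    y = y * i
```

Sum and factorial of 1 to 3
`running, y` takes the values: (0, 1) → (1, 1) → (3, 1) → (3, 2) → (6, 2) → (6, 6)

Answer: 6, 6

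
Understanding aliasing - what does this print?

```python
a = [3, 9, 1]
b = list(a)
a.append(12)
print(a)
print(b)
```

Key concept: list() constructor creates copy.
Step by step:
`a = [3, 9, 1]` → a = [3, 9, 1]
`b = list(a)` → b = [3, 9, 1]
`a.append(12)` → a = [3, 9, 1, 12]
`print(a)` → prints [3, 9, 1, 12]
`print(b)` → prints [3, 9, 1]

Answer:
[3, 9, 1, 12]
[3, 9, 1]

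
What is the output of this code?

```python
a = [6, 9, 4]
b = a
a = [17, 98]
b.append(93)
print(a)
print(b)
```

Key concept: rebinding vs mutation: a is rebound to a new list, b still points at the original.
Step by step:
`a = [6, 9, 4]` → a = [6, 9, 4]
`b = a` → b = [6, 9, 4] (same object as a)
`a = [17, 98]` → a = [17, 98]
`b.append(93)` → b = [6, 9, 4, 93]
`print(a)` → prints [17, 98]
`print(b)` → prints [6, 9, 4, 93]

Answer:
[17, 98]
[6, 9, 4, 93]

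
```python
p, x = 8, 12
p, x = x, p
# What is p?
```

Trace:
`p, x = 8, 12` → p = 8; x = 12
`p, x = x, p` → p = 12; x = 8
So p = 12

Answer: 12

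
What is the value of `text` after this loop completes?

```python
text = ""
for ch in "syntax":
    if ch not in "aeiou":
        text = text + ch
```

Remove vowels from 'syntax'
`text` takes the values: "" → "s" → "sy" → "syn" → "synt" → "syntx"

Answer: "syntx"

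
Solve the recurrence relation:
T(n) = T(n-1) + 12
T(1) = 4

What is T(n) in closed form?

Unrolling: T(n) = T(1) + 12·(n-1) = 4 + 12(n-1) = 12n - 8.

Answer: T(n) = 12n - 8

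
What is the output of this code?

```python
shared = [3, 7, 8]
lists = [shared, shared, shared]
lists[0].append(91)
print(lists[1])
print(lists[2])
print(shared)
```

Key concept: list of same reference.
Step by step:
`shared = [3, 7, 8]` → shared = [3, 7, 8]
`lists = [shared, shared, shared]` → lists = [[3, 7, 8], [3, 7, 8], [3, 7, 8]]
`lists[0].append(91)` → shared = [3, 7, 8, 91]; lists = [[3, 7, 8, 91], [3, 7, 8, 91], [3, 7, 8, 91]]
`print(lists[1])` → prints [3, 7, 8, 91]
`print(lists[2])` → prints [3, 7, 8, 91]
`print(shared)` → prints [3, 7, 8, 91]

Answer:
[3, 7, 8, 91]
[3, 7, 8, 91]
[3, 7, 8, 91]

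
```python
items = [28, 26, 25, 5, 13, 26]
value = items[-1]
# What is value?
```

Trace:
`items = [28, 26, 25, 5, 13, 26]` → items = [28, 26, 25, 5, 13, 26]
`value = items[-1]` → value = 26
So value = 26

Answer: 26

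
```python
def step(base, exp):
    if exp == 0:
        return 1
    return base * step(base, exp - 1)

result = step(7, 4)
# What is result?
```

step(7, 4) = 7 * 7 * 7 * 7 = 2401

Answer: 2401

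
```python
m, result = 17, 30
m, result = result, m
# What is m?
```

Trace:
`m, result = 17, 30` → m = 17; result = 30
`m, result = result, m` → m = 30; result = 17
So m = 30

Answer: 30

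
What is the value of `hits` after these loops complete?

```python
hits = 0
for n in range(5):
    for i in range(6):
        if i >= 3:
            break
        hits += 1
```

Inner breaks at 3, outer runs 5 times
`hits` takes the values: 0 → 1 → 2 → 3 → 4 → 5 → 6 → 7 → 8 → 9 → 10 → 11 → 12 → 13 → 14 → 15

Answer: 15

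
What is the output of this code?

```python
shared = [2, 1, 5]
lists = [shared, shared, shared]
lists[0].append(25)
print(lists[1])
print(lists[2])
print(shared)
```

Key concept: list of same reference.
Step by step:
`shared = [2, 1, 5]` → shared = [2, 1, 5]
`lists = [shared, shared, shared]` → lists = [[2, 1, 5], [2, 1, 5], [2, 1, 5]]
`lists[0].append(25)` → shared = [2, 1, 5, 25]; lists = [[2, 1, 5, 25], [2, 1, 5, 25], [2, 1, 5, 25]]
`print(lists[1])` → prints [2, 1, 5, 25]
`print(lists[2])` → prints [2, 1, 5, 25]
`print(shared)` → prints [2, 1, 5, 25]

Answer:
[2, 1, 5, 25]
[2, 1, 5, 25]
[2, 1, 5, 25]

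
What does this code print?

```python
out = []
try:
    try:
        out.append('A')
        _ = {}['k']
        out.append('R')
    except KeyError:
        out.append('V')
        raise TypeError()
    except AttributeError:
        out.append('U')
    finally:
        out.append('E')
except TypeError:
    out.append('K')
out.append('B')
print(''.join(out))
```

Execution trace: 'A' (inner try body) → 'V' (inner except KeyError) → 'E' (inner finally) → 'K' (outer except TypeError) → 'B' (after the try/except). Output: AVEKB

Answer: AVEKB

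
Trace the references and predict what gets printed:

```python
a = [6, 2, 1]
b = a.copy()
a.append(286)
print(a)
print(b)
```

Key concept: list.copy() creates independent copy.
Step by step:
`a = [6, 2, 1]` → a = [6, 2, 1]
`b = a.copy()` → b = [6, 2, 1]
`a.append(286)` → a = [6, 2, 1, 286]
`print(a)` → prints [6, 2, 1, 286]
`print(b)` → prints [6, 2, 1]

Answer:
[6, 2, 1, 286]
[6, 2, 1]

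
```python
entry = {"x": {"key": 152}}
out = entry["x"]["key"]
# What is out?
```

Trace:
`entry = {"x": {"key": 152}}` → entry = {'x': {'key': 152}}
`out = entry["x"]["key"]` → out = 152
So out = 152

Answer: 152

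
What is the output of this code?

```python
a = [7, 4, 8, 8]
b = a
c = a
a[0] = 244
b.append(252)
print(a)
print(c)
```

Key concept: multiple aliases.
Step by step:
`a = [7, 4, 8, 8]` → a = [7, 4, 8, 8]
`b = a` → b = [7, 4, 8, 8] (same object as a)
`c = a` → c = [7, 4, 8, 8] (same object as a, b)
`a[0] = 244` → a = [244, 4, 8, 8] (same object as b, c); b = [244, 4, 8, 8] (same object as a, c); c = [244, 4, 8, 8] (same object as a, b)
`b.append(252)` → a = [244, 4, 8, 8, 252] (same object as b, c); b = [244, 4, 8, 8, 252] (same object as a, c); c = [244, 4, 8, 8, 252] (same object as a, b)
`print(a)` → prints [244, 4, 8, 8, 252]
`print(c)` → prints [244, 4, 8, 8, 252]

Answer:
[244, 4, 8, 8, 252]
[244, 4, 8, 8, 252]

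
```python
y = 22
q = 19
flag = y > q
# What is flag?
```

Trace:
`y = 22` → y = 22
`q = 19` → q = 19
`flag = y > q` → flag = True
So flag = True

Answer: True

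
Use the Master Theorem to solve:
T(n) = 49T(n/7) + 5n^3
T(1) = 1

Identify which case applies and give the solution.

a=49, b=7, f(n)=5n^3. log_7(49) = 2. Since c=3 > 2 and the regularity condition holds (49(n/7)^3 = (49/7^3)n^3 with 49/7^3 < 1), Case 3 applies: T(n) = Θ(f(n)) = O(n^3).

Answer: O(n^3) - Case 3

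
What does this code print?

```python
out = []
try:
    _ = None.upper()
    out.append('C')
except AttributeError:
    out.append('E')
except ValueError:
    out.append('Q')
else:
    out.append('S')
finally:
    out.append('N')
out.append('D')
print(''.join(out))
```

Execution trace: 'E' (except AttributeError) → 'N' (finally) → 'D' (after the try/except). Output: END

Answer: END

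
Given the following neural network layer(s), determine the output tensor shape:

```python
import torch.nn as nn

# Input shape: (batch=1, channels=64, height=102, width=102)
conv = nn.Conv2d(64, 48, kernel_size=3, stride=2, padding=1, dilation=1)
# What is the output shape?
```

Input: (1, 64, 102, 102) -> Output: (1, 48, 51, 51)

Answer: (1, 48, 51, 51)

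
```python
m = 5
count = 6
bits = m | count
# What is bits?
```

Trace:
`m = 5` → m = 5
`count = 6` → count = 6
`bits = m | count` → bits = 7
So bits = 7

Answer: 7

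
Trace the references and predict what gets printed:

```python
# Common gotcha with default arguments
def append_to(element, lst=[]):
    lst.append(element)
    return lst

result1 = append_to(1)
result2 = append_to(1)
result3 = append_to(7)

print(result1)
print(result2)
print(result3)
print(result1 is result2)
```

Key concept: mutable default argument gotcha.
Step by step:
`result1 = append_to(1)` → result1 = [1]
`result2 = append_to(1)` → result1 = [1, 1] (same object as result2); result2 = [1, 1] (same object as result1)
`result3 = append_to(7)` → result1 = [1, 1, 7] (same object as result2, result3); result2 = [1, 1, 7] (same object as result1, result3); result3 = [1, 1, 7] (same object as result1, result2)
`print(result1)` → prints [1, 1, 7]
`print(result2)` → prints [1, 1, 7]
`print(result3)` → prints [1, 1, 7]
`print(result1 is result2)` → prints True

Answer:
[1, 1, 7]
[1, 1, 7]
[1, 1, 7]
True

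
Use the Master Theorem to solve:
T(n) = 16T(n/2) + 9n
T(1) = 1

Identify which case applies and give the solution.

a=16, b=2, f(n)=9n. log_2(16) = 4. Since c=1 < 4, Case 1 applies: T(n) = Θ(n^log_b(a)) = O(n^4).

Answer: O(n^4) - Case 1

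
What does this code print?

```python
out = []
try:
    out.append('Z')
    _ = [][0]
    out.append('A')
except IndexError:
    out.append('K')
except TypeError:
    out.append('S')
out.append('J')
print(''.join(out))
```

Execution trace: 'Z' (try body) → 'K' (except IndexError) → 'J' (after the try/except). Output: ZKJ

Answer: ZKJ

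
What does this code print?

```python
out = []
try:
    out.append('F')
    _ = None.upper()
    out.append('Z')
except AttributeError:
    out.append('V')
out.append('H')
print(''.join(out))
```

Execution trace: 'F' (try body) → 'V' (except AttributeError) → 'H' (after the try/except). Output: FVH

Answer: FVH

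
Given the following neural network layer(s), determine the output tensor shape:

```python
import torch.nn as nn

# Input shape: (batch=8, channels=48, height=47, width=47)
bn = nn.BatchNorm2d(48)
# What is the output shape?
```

Input: (8, 48, 47, 47) -> Output: (8, 48, 47, 47)

Answer: (8, 48, 47, 47)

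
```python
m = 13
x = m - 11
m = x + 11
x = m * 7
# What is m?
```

Trace:
`m = 13` → m = 13
`x = m - 11` → x = 2
`m = x + 11` → m = 13
`x = m * 7` → x = 91
So m = 13

Answer: 13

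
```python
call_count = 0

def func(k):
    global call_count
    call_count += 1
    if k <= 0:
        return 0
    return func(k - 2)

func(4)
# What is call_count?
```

Linear recursion stepping by 2: 3 calls from k=4 down to ≤0.

Answer: 3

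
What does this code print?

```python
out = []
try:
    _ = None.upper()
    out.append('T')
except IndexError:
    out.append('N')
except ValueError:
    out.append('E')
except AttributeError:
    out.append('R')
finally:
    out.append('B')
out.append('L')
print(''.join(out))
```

Execution trace: 'R' (except AttributeError) → 'B' (finally) → 'L' (after the try/except). Output: RBL

Answer: RBL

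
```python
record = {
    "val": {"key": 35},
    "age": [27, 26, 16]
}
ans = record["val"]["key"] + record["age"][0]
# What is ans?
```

Trace:
`record = { ...` → record = {'val': {'key': 35}, 'age': [27, 26, 16]}
`ans = record["val"]["key"] + record["age"][0]` → ans = 62
So ans = 62

Answer: 62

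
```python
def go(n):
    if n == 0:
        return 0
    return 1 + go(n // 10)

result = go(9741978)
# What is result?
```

Count of digits of 9741978: 7

Answer: 7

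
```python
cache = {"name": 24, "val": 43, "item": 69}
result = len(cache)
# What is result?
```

Trace:
`cache = {"name": 24, "val": 43, "item": 69}` → cache = {'name': 24, 'val': 43, 'item': 69}
`result = len(cache)` → result = 3
So result = 3

Answer: 3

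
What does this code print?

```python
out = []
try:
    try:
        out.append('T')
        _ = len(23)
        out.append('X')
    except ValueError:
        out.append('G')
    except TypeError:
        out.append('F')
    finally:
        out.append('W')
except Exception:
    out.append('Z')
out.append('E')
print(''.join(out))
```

Execution trace: 'T' (inner try body) → 'F' (inner except TypeError) → 'W' (inner finally) → 'E' (after the try/except). Output: TFWE

Answer: TFWE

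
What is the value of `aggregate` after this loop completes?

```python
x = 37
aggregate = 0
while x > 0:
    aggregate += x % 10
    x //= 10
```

Sum digits of 37
`aggregate` takes the values: 0 → 7 → 10

Answer: 10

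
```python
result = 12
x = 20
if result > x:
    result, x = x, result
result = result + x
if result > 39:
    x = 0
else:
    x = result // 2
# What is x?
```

Trace:
`result = 12` → result = 12
`x = 20` → x = 20
`if result > x: ...` → result > x is False → no variable changes
`result = result + x` → result = 32
`if result > 39: ...` → result > 39 is False, take else branch → x = 16
So x = 16

Answer: 16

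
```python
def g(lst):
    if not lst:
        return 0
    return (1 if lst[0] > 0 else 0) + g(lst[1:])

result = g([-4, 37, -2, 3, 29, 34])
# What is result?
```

Count of positive elements in [-4, 37, -2, 3, 29, 34] = 4

Answer: 4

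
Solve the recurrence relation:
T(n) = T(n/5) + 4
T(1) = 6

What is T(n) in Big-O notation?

Each step divides n by 5 and adds 4. After log_5(n) steps we reach T(1)=6. So T(n) = 4·log_5(n) + 6 = O(log n).

Answer: O(log n)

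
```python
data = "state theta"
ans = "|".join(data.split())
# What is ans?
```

Trace:
`data = "state theta"` → data = 'state theta'
`ans = "|".join(data.split())` → ans = 'state|theta'
So ans = 'state|theta'

Answer: 'state|theta'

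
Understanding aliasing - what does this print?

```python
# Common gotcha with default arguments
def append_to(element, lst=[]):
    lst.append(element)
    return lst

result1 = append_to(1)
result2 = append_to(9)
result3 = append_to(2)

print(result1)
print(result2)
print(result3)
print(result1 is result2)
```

Key concept: mutable default argument gotcha.
Step by step:
`result1 = append_to(1)` → result1 = [1]
`result2 = append_to(9)` → result1 = [1, 9] (same object as result2); result2 = [1, 9] (same object as result1)
`result3 = append_to(2)` → result1 = [1, 9, 2] (same object as result2, result3); result2 = [1, 9, 2] (same object as result1, result3); result3 = [1, 9, 2] (same object as result1, result2)
`print(result1)` → prints [1, 9, 2]
`print(result2)` → prints [1, 9, 2]
`print(result3)` → prints [1, 9, 2]
`print(result1 is result2)` → prints True

Answer:
[1, 9, 2]
[1, 9, 2]
[1, 9, 2]
True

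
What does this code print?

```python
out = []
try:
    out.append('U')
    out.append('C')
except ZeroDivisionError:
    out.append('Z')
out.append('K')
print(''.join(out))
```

Execution trace: 'U' (try body) → 'C' (try body, no exception) → 'K' (after the try/except). Output: UCK

Answer: UCK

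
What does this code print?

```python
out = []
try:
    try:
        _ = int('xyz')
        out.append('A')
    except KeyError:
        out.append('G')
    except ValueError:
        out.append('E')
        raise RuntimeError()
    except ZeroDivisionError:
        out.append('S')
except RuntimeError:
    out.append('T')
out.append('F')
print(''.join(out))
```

Execution trace: 'E' (except ValueError) → 'T' (outer except RuntimeError) → 'F' (after the try/except). Output: ETF

Answer: ETF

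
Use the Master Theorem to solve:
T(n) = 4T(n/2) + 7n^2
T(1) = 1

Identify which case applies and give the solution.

a=4, b=2, f(n)=7n^2. log_2(4) = 2. Since c=2 = 2, Case 2 applies: T(n) = Θ(n^log_b(a) · log n) = O(n^2 log n).

Answer: O(n^2 log n) - Case 2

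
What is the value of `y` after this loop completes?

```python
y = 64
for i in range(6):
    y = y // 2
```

Halve 6 times: 64 // 2^6 = 1
`y` takes the values: 64 → 32 → 16 → 8 → 4 → 2 → 1

Answer: 1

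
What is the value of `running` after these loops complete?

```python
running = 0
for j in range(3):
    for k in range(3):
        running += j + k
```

Sum of all j+k for j,k in 3x3
`running` takes the values: 0 → 1 → 3 → 4 → 6 → 9 → 11 → 14 → 18

Answer: 18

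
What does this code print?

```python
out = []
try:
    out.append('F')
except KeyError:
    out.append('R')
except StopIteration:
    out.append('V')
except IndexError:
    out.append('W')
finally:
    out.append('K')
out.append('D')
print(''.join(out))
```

Execution trace: 'F' (try body, no exception) → 'K' (finally) → 'D' (after the try/except). Output: FKD

Answer: FKD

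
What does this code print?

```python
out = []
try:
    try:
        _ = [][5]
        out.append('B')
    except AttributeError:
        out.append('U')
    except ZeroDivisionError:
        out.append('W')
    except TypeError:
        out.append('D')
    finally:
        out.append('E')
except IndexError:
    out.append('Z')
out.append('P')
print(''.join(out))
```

Execution trace: 'E' (finally) → 'Z' (outer except IndexError) → 'P' (after the try/except). Output: EZP

Answer: EZP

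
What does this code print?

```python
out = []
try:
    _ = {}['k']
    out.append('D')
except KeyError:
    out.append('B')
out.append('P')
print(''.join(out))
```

Execution trace: 'B' (except KeyError) → 'P' (after the try/except). Output: BP

Answer: BP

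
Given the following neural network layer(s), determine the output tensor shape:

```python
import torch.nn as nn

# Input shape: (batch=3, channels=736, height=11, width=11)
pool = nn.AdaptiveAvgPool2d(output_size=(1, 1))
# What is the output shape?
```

Input: (3, 736, 11, 11) -> Output: (3, 736, 1, 1)

Answer: (3, 736, 1, 1)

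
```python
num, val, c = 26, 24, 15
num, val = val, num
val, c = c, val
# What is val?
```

Trace:
`num, val, c = 26, 24, 15` → num = 26; val = 24; c = 15
`num, val = val, num` → num = 24; val = 26
`val, c = c, val` → val = 15; c = 26
So val = 15

Answer: 15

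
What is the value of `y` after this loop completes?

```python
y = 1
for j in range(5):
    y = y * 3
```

Multiply by 3, 5 times: 1 * 3^5 = 243
`y` takes the values: 1 → 3 → 9 → 27 → 81 → 243

Answer: 243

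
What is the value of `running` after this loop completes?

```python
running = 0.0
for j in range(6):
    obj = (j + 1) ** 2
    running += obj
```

Sum of squared losses 1² + 2² + ... + 6²
`running` takes the values: 0.0 → 1.0 → 5.0 → 14.0 → 30.0 → 55.0 → 91.0

Answer: 91.0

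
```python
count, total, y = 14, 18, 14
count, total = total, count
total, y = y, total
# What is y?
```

Trace:
`count, total, y = 14, 18, 14` → count = 14; total = 18; y = 14
`count, total = total, count` → count = 18; total = 14
`total, y = y, total` → total = 14; y = 14
So y = 14

Answer: 14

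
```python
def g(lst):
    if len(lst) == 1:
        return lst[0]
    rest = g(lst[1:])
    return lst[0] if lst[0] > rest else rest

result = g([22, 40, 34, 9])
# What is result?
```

Recursive max over [22, 40, 34, 9] = 40

Answer: 40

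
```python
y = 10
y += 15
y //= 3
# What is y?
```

Trace:
`y = 10` → y = 10
`y += 15` → y = 25
`y //= 3` → y = 8
So y = 8

Answer: 8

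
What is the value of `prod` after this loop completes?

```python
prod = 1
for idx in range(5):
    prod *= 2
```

2^5 = 32
`prod` takes the values: 1 → 2 → 4 → 8 → 16 → 32

Answer: 32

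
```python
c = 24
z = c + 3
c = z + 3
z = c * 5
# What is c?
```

Trace:
`c = 24` → c = 24
`z = c + 3` → z = 27
`c = z + 3` → c = 30
`z = c * 5` → z = 150
So c = 30

Answer: 30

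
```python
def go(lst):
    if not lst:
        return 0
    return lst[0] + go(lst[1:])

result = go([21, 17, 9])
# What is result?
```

21 + 17 + 9 + 0 = 47

Answer: 47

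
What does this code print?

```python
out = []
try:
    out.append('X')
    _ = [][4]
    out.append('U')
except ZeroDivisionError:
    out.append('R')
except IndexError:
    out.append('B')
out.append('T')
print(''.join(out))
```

Execution trace: 'X' (try body) → 'B' (except IndexError) → 'T' (after the try/except). Output: XBT

Answer: XBT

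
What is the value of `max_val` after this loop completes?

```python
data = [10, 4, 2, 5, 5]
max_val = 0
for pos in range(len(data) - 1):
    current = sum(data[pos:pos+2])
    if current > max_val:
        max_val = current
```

Max sum of 2-element window in [10, 4, 2, 5, 5]
`max_val` takes the values: 0 → 14

Answer: 14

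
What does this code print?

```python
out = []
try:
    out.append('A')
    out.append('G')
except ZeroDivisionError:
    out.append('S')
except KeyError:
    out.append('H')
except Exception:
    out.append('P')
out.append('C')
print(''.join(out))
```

Execution trace: 'A' (try body) → 'G' (try body, no exception) → 'C' (after the try/except). Output: AGC

Answer: AGC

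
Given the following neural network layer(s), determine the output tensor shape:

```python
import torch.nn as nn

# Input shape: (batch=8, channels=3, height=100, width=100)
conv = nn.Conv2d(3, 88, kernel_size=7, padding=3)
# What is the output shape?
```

Input: (8, 3, 100, 100) -> Output: (8, 88, 100, 100)

Answer: (8, 88, 100, 100)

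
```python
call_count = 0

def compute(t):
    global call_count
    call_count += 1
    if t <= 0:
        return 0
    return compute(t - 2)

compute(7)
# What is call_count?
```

Linear recursion stepping by 2: 5 calls from t=7 down to ≤0.

Answer: 5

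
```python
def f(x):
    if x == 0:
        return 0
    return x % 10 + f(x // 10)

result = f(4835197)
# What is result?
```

Sum of digits of 4835197: 7 + 9 + 1 + 5 + 3 + 8 + 4 = 37

Answer: 37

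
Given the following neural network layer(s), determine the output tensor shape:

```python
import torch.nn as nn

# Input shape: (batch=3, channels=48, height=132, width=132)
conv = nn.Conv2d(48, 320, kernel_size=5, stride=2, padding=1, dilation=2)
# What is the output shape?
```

Input: (3, 48, 132, 132) -> Output: (3, 320, 63, 63)

Answer: (3, 320, 63, 63)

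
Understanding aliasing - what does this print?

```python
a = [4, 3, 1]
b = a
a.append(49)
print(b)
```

Key concept: basic list aliasing.
Step by step:
`a = [4, 3, 1]` → a = [4, 3, 1]
`b = a` → b = [4, 3, 1] (same object as a)
`a.append(49)` → a = [4, 3, 1, 49] (same object as b); b = [4, 3, 1, 49] (same object as a)
`print(b)` → prints [4, 3, 1, 49]

Answer: [4, 3, 1, 49]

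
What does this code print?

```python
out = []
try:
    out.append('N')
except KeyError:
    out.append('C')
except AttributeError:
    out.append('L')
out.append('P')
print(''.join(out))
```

Execution trace: 'N' (try body, no exception) → 'P' (after the try/except). Output: NP

Answer: NP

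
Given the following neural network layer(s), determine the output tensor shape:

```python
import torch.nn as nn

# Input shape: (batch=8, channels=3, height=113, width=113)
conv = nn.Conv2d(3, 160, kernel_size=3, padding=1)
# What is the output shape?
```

Input: (8, 3, 113, 113) -> Output: (8, 160, 113, 113)

Answer: (8, 160, 113, 113)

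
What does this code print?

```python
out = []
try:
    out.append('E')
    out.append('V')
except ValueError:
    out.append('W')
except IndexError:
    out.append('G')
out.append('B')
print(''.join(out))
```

Execution trace: 'E' (try body) → 'V' (try body, no exception) → 'B' (after the try/except). Output: EVB

Answer: EVB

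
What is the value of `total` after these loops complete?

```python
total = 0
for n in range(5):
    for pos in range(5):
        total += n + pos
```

Sum of all n+pos for n,pos in 5x5
`total` takes the values: 0 → 1 → 3 → 6 → 10 → 11 → 13 → 16 → 20 → 25 → 27 → 30 → 34 → 39 → 45 → 48 → 52 → 57 → 63 → 70 → 74 → 79 → 85 → 92 → 100

Answer: 100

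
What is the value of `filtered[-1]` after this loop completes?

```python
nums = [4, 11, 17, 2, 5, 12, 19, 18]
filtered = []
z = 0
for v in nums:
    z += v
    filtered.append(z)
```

Cumulative sum ends at 88
`filtered` takes the values: [] → [4] → [4, 15] → [4, 15, 32] → [4, 15, 32, 34] → [4, 15, 32, 34, 39] → [4, 15, 32, 34, 39, 51] → [4, 15, 32, 34, 39, 51, 70] → [4, 15, 32, 34, 39, 51, 70, 88]
So `filtered[-1]` = 88

Answer: 88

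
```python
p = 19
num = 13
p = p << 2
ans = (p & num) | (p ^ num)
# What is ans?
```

Trace:
`p = 19` → p = 19
`num = 13` → num = 13
`p = p << 2` → p = 76
`ans = (p & num) | (p ^ num)` → ans = 77
So ans = 77

Answer: 77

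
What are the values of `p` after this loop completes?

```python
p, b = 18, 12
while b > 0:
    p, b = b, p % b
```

GCD of 18 and 12
`p` takes the values: 18 → 12 → 6

Answer: 6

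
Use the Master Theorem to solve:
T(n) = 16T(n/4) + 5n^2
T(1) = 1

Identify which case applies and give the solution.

a=16, b=4, f(n)=5n^2. log_4(16) = 2. Since c=2 = 2, Case 2 applies: T(n) = Θ(n^log_b(a) · log n) = O(n^2 log n).

Answer: O(n^2 log n) - Case 2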